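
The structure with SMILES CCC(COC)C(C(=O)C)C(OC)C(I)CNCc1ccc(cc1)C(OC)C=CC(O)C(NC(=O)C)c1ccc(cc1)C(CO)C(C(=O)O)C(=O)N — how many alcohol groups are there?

pendant –CH2OCH3: C–O–C linkage → ether.
pendant –COCH3: carbonyl C bonded to two carbons → ketone.
pendant –OCH3: C–O–C with sp³ C, no adjacent C=O → ether.
halogen on an sp³ carbon → alkyl halide.
C–N–C with sp³ carbons and no adjacent C=O → amine (secondary).
para-disubstituted benzene ring → arene.
pendant –OCH3: C–O–C with sp³ C, no adjacent C=O → ether.
C=C double bond → alkene.
–OH on an sp³ carbon → alcohol (secondary).
pendant –NHC(=O)CH3: N bonded to a carbonyl → amide (not amine).
para-disubstituted benzene ring → arene.
pendant –CH2OH on an sp³ backbone C → alcohol.
pendant –COOH: carbonyl C bonded to C and –OH → carboxylic acid.
–C(=O)NH2: carbonyl C bonded to C and to N → amide (the N is not a separate amine).
Alcohol appears at: CH(OH), CH(CH2OH) → 2.

2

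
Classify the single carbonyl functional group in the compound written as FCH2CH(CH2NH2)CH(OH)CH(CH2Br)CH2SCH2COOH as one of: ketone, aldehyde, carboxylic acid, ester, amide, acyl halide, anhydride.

The carbonyl is in the COOH segment: –COOH: carbonyl C bonded to –OH and C → carboxylic acid (the –OH is not a separate alcohol).

carboxylic acid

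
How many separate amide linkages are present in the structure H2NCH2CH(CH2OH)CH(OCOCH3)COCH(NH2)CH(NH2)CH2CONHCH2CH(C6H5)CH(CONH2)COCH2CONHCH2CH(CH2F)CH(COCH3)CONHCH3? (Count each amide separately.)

Working along the chain:
  H2NCH2: –NH2 on an sp³ carbon with no adjacent C=O → amine.
  CH(CH2OH): pendant –CH2OH on an sp³ backbone C → alcohol.
  CH(OCOCH3): pendant –OC(=O)CH3: an acyloxy group → ester.
  CO: –C(=O)– with carbon on both sides → ketone.
  CH(NH2): –NH2 on an sp³ carbon with no adjacent C=O → amine.
  CH(NH2): –NH2 on an sp³ carbon with no adjacent C=O → amine.
  CH2CONHCH2: –C(=O)–N– linkage → amide (the N is not an amine).
  CH(C6H5): pendant –C6H5: benzene ring → arene.
  CH(CONH2): pendant –CONH2: carbonyl C bonded to C and N → amide.
  CO: –C(=O)– with carbon on both sides → ketone.
  CH2CONHCH2: –C(=O)–N– linkage → amide (the N is not an amine).
  CH(CH2F): pendant –CH2X: halogen on sp³ carbon → alkyl halide.
  CH(COCH3): pendant –COCH3: carbonyl C bonded to two carbons → ketone.
  CONHCH3: –C(=O)NHCH3: carbonyl C bonded to C and to N → amide (the N is not an amine).
Amide appears at: CH2CONHCH2, CH(CONH2), CH2CONHCH2, CONHCH3 → 4.

4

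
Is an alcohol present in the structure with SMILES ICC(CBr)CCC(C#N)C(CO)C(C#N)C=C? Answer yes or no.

yes

halogen on an sp³ carbon → alkyl halide.
pendant –CH2X: halogen on sp³ carbon → alkyl halide.
pendant –C≡N: nitrile.
pendant –CH2OH on an sp³ backbone C → alcohol.
pendant –C≡N: nitrile.
C=C double bond → alkene.
The CH(CH2OH) segment supplies the alcohol: pendant –CH2OH on an sp³ backbone C → alcohol.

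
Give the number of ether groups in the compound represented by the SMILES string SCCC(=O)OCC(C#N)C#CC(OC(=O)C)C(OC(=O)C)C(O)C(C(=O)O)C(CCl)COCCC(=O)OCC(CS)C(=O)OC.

1

Taking each segment in turn:
  HSCH2: –SH on an sp³ carbon → thiol.
  CH2COOCH2: –C(=O)–O–C with C on the carbonyl side → ester.
  CH(CN): pendant –C≡N: nitrile.
  C≡C: C≡C triple bond → alkyne.
  CH(OCOCH3): pendant –OC(=O)CH3: an acyloxy group → ester.
  CH(OCOCH3): pendant –OC(=O)CH3: an acyloxy group → ester.
  CH(OH): –OH on an sp³ carbon → alcohol (secondary).
  CH(COOH): pendant –COOH: carbonyl C bonded to C and –OH → carboxylic acid.
  CH(CH2Cl): pendant –CH2X: halogen on sp³ carbon → alkyl halide.
  CH2OCH2: C–O–C with sp³ carbons on both sides and no adjacent C=O → ether.
  CH2COOCH2: –C(=O)–O–C with C on the carbonyl side → ester.
  CH(CH2SH): pendant –CH2SH → thiol.
  COOCH3: –C(=O)OCH3: carbonyl C bonded to C and to –OCH3 → ester (not ketone + ether).
Ether appears at: CH2OCH2 → 1.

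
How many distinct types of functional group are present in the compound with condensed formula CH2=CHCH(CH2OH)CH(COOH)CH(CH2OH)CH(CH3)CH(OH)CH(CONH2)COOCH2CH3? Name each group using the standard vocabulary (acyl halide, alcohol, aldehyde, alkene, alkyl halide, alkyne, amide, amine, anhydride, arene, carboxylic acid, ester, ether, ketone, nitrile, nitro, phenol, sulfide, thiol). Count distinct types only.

Working along the chain:
  CH2=CH: C=C double bond → alkene.
  CH(CH2OH): pendant –CH2OH on an sp³ backbone C → alcohol.
  CH(COOH): pendant –COOH: carbonyl C bonded to C and –OH → carboxylic acid.
  CH(CH2OH): pendant –CH2OH on an sp³ backbone C → alcohol.
  CH(OH): –OH on an sp³ carbon → alcohol (secondary).
  CH(CONH2): pendant –CONH2: carbonyl C bonded to C and N → amide.
  COOCH2CH3: –C(=O)OCH2CH3: carbonyl C bonded to C and to –OEt → ester.
Distinct types present: alcohol, alkene, amide, carboxylic acid, ester.

5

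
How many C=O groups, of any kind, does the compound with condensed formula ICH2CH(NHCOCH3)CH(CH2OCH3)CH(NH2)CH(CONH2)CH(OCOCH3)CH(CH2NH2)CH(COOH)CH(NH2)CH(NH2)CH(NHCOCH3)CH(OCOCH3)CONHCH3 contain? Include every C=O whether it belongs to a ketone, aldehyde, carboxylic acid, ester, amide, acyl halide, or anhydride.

CH(NHCOCH3): amide, 1 C=O (running total 1).
CH(CONH2): amide, 1 C=O (running total 2).
CH(OCOCH3): ester, 1 C=O (running total 3).
CH(COOH): carboxylic acid, 1 C=O (running total 4).
CH(NHCOCH3): amide, 1 C=O (running total 5).
CH(OCOCH3): ester, 1 C=O (running total 6).
CONHCH3: amide, 1 C=O (running total 7).

7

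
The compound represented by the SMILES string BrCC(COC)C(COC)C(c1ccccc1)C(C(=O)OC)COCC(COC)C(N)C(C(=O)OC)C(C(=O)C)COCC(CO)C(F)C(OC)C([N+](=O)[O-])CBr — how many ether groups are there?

6

Working along the chain:
  BrCH2: halogen on an sp³ carbon → alkyl halide.
  CH(CH2OCH3): pendant –CH2OCH3: C–O–C linkage → ether.
  CH(CH2OCH3): pendant –CH2OCH3: C–O–C linkage → ether.
  CH(C6H5): pendant –C6H5: benzene ring → arene.
  CH(COOCH3): pendant –COOCH3: carbonyl C bonded to C and –OCH3 → ester.
  CH2OCH2: C–O–C with sp³ carbons on both sides and no adjacent C=O → ether.
  CH(CH2OCH3): pendant –CH2OCH3: C–O–C linkage → ether.
  CH(NH2): –NH2 on an sp³ carbon with no adjacent C=O → amine.
  CH(COOCH3): pendant –COOCH3: carbonyl C bonded to C and –OCH3 → ester.
  CH(COCH3): pendant –COCH3: carbonyl C bonded to two carbons → ketone.
  CH2OCH2: C–O–C with sp³ carbons on both sides and no adjacent C=O → ether.
  CH(CH2OH): pendant –CH2OH on an sp³ backbone C → alcohol.
  CH(F): halogen on an sp³ carbon → alkyl halide.
  CH(OCH3): pendant –OCH3: C–O–C with sp³ C, no adjacent C=O → ether.
  CH(NO2): –NO2 on an sp³ carbon → nitro (the N=O is not a carbonyl).
  CH2Br: halogen on an sp³ carbon → alkyl halide.
Ether appears at: CH(CH2OCH3), CH(CH2OCH3), CH2OCH2, CH(CH2OCH3), CH2OCH2, CH(OCH3) → 6.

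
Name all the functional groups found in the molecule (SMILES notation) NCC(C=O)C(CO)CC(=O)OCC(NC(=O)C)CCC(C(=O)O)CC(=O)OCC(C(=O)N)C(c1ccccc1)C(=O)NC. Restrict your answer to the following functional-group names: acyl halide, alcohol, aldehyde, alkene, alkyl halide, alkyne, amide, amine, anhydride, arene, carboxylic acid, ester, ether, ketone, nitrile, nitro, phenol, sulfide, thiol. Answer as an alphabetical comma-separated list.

alcohol, aldehyde, amide, amine, arene, carboxylic acid, ester

Taking each segment in turn:
  H2NCH2: –NH2 on an sp³ carbon with no adjacent C=O → amine.
  CH(CHO): pendant –CHO: carbonyl C bonded to C and H → aldehyde.
  CH(CH2OH): pendant –CH2OH on an sp³ backbone C → alcohol.
  CH2COOCH2: –C(=O)–O–C with C on the carbonyl side → ester.
  CH(NHCOCH3): pendant –NHC(=O)CH3: N bonded to a carbonyl → amide (not amine).
  CH(COOH): pendant –COOH: carbonyl C bonded to C and –OH → carboxylic acid.
  CH2COOCH2: –C(=O)–O–C with C on the carbonyl side → ester.
  CH(CONH2): pendant –CONH2: carbonyl C bonded to C and N → amide.
  CH(C6H5): pendant –C6H5: benzene ring → arene.
  CONHCH3: –C(=O)NHCH3: carbonyl C bonded to C and to N → amide (the N is not an amine).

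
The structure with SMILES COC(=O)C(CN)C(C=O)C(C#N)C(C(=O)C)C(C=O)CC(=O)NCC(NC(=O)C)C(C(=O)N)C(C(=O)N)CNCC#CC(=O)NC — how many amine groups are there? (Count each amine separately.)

Taking each segment in turn:
  CH3OOC: CH3O–C(=O)–: carbonyl C bonded to C and to –OCH3 → ester (not ketone + ether).
  CH(CH2NH2): pendant –CH2NH2: N on sp³ C, no adjacent C=O → amine.
  CH(CHO): pendant –CHO: carbonyl C bonded to C and H → aldehyde.
  CH(CN): pendant –C≡N: nitrile.
  CH(COCH3): pendant –COCH3: carbonyl C bonded to two carbons → ketone.
  CH(CHO): pendant –CHO: carbonyl C bonded to C and H → aldehyde.
  CH2CONHCH2: –C(=O)–N– linkage → amide (the N is not an amine).
  CH(NHCOCH3): pendant –NHC(=O)CH3: N bonded to a carbonyl → amide (not amine).
  CH(CONH2): pendant –CONH2: carbonyl C bonded to C and N → amide.
  CH(CONH2): pendant –CONH2: carbonyl C bonded to C and N → amide.
  CH2NHCH2: C–N–C with sp³ carbons and no adjacent C=O → amine (secondary).
  C≡C: C≡C triple bond → alkyne.
  CONHCH3: –C(=O)NHCH3: carbonyl C bonded to C and to N → amide (the N is not an amine).
Amine appears at: CH(CH2NH2), CH2NHCH2 → 2.

2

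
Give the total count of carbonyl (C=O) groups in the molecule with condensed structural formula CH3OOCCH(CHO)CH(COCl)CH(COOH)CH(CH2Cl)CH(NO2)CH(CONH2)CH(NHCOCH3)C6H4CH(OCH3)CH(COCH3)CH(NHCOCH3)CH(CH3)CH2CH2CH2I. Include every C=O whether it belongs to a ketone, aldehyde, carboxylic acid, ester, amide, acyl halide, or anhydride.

CH3OOC: ester, 1 C=O (running total 1).
CH(CHO): aldehyde, 1 C=O (running total 2).
CH(COCl): acyl halide, 1 C=O (running total 3).
CH(COOH): carboxylic acid, 1 C=O (running total 4).
CH(CONH2): amide, 1 C=O (running total 5).
CH(NHCOCH3): amide, 1 C=O (running total 6).
CH(COCH3): ketone, 1 C=O (running total 7).
CH(NHCOCH3): amide, 1 C=O (running total 8).

8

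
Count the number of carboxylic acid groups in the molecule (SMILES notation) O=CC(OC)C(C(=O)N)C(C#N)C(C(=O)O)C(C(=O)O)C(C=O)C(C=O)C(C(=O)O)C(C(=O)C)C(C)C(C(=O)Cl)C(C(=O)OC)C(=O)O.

4

Working along the chain:
  OHC: terminal –CHO: carbonyl C bonded to H and C → aldehyde.
  CH(OCH3): pendant –OCH3: C–O–C with sp³ C, no adjacent C=O → ether.
  CH(CONH2): pendant –CONH2: carbonyl C bonded to C and N → amide.
  CH(CN): pendant –C≡N: nitrile.
  CH(COOH): pendant –COOH: carbonyl C bonded to C and –OH → carboxylic acid.
  CH(COOH): pendant –COOH: carbonyl C bonded to C and –OH → carboxylic acid.
  CH(CHO): pendant –CHO: carbonyl C bonded to C and H → aldehyde.
  CH(CHO): pendant –CHO: carbonyl C bonded to C and H → aldehyde.
  CH(COOH): pendant –COOH: carbonyl C bonded to C and –OH → carboxylic acid.
  CH(COCH3): pendant –COCH3: carbonyl C bonded to two carbons → ketone.
  CH(COCl): pendant –C(=O)X: carbonyl C bonded to C and halogen → acyl halide.
  CH(COOCH3): pendant –COOCH3: carbonyl C bonded to C and –OCH3 → ester.
  COOH: –COOH: carbonyl C bonded to –OH and C → carboxylic acid (the –OH is not a separate alcohol).
Carboxylic acid appears at: CH(COOH), CH(COOH), CH(COOH), COOH → 4.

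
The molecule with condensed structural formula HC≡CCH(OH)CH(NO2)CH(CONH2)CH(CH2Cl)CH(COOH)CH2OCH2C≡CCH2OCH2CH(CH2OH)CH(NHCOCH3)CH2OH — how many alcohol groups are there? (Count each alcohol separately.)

3

Reading the structure from left to right:
  HC≡C: C≡C triple bond → alkyne.
  CH(OH): –OH on an sp³ carbon → alcohol (secondary).
  CH(NO2): –NO2 on an sp³ carbon → nitro (the N=O is not a carbonyl).
  CH(CONH2): pendant –CONH2: carbonyl C bonded to C and N → amide.
  CH(CH2Cl): pendant –CH2X: halogen on sp³ carbon → alkyl halide.
  CH(COOH): pendant –COOH: carbonyl C bonded to C and –OH → carboxylic acid.
  CH2OCH2: C–O–C with sp³ carbons on both sides and no adjacent C=O → ether.
  C≡C: C≡C triple bond → alkyne.
  CH2OCH2: C–O–C with sp³ carbons on both sides and no adjacent C=O → ether.
  CH(CH2OH): pendant –CH2OH on an sp³ backbone C → alcohol.
  CH(NHCOCH3): pendant –NHC(=O)CH3: N bonded to a carbonyl → amide (not amine).
  CH2OH: –OH on an sp³ carbon → alcohol.
Alcohol appears at: CH(OH), CH(CH2OH), CH2OH → 3.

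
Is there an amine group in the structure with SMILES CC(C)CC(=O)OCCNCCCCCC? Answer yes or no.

yes

–C(=O)–O–C with C on the carbonyl side → ester.
C–N–C with sp³ carbons and no adjacent C=O → amine (secondary).
The CH2NHCH2 segment supplies the amine: C–N–C with sp³ carbons and no adjacent C=O → amine (secondary).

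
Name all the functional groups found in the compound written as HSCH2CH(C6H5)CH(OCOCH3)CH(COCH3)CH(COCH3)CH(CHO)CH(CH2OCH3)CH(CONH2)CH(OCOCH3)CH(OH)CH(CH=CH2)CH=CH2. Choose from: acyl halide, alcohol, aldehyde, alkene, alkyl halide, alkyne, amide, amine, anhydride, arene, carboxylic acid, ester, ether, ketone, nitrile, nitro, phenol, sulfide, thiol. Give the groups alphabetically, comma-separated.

Reading the structure from left to right:
  HSCH2: –SH on an sp³ carbon → thiol.
  CH(C6H5): pendant –C6H5: benzene ring → arene.
  CH(OCOCH3): pendant –OC(=O)CH3: an acyloxy group → ester.
  CH(COCH3): pendant –COCH3: carbonyl C bonded to two carbons → ketone.
  CH(COCH3): pendant –COCH3: carbonyl C bonded to two carbons → ketone.
  CH(CHO): pendant –CHO: carbonyl C bonded to C and H → aldehyde.
  CH(CH2OCH3): pendant –CH2OCH3: C–O–C linkage → ether.
  CH(CONH2): pendant –CONH2: carbonyl C bonded to C and N → amide.
  CH(OCOCH3): pendant –OC(=O)CH3: an acyloxy group → ester.
  CH(OH): –OH on an sp³ carbon → alcohol (secondary).
  CH(CH=CH2): pendant –CH=CH2: C=C double bond → alkene.
  CH=CH2: C=C double bond → alkene.

alcohol, aldehyde, alkene, amide, arene, ester, ether, ketone, thiol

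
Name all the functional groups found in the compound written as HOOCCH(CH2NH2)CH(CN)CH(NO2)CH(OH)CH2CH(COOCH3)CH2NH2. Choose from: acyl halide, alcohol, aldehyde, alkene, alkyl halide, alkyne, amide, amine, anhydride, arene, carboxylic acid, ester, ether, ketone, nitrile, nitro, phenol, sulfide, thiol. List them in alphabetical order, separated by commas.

alcohol, amine, carboxylic acid, ester, nitrile, nitro

Taking each segment in turn:
  HOOC: –COOH: carbonyl C bonded to –OH and C → carboxylic acid (the –OH is not a separate alcohol).
  CH(CH2NH2): pendant –CH2NH2: N on sp³ C, no adjacent C=O → amine.
  CH(CN): pendant –C≡N: nitrile.
  CH(NO2): –NO2 on an sp³ carbon → nitro (the N=O is not a carbonyl).
  CH(OH): –OH on an sp³ carbon → alcohol (secondary).
  CH(COOCH3): pendant –COOCH3: carbonyl C bonded to C and –OCH3 → ester.
  CH2NH2: –NH2 on an sp³ carbon with no adjacent C=O → amine.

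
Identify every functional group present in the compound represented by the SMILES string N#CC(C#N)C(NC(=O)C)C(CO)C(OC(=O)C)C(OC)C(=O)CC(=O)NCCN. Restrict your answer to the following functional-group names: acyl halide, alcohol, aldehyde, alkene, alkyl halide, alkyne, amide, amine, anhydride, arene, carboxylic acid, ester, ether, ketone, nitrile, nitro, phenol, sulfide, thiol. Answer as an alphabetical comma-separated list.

alcohol, amide, amine, ester, ether, ketone, nitrile

N≡C–: carbon triple-bonded to nitrogen → nitrile.
pendant –C≡N: nitrile.
pendant –NHC(=O)CH3: N bonded to a carbonyl → amide (not amine).
pendant –CH2OH on an sp³ backbone C → alcohol.
pendant –OC(=O)CH3: an acyloxy group → ester.
pendant –OCH3: C–O–C with sp³ C, no adjacent C=O → ether.
–C(=O)– with carbon on both sides → ketone.
–C(=O)–N– linkage → amide (the N is not an amine).
–NH2 on an sp³ carbon with no adjacent C=O → amine.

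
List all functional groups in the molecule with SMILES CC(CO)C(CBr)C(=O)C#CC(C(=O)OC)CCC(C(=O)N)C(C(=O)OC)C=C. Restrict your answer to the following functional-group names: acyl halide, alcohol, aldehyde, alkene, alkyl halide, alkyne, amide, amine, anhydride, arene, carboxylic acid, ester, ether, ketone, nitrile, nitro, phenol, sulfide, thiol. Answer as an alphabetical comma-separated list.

pendant –CH2OH on an sp³ backbone C → alcohol.
pendant –CH2X: halogen on sp³ carbon → alkyl halide.
–C(=O)– with carbon on both sides → ketone.
C≡C triple bond → alkyne.
pendant –COOCH3: carbonyl C bonded to C and –OCH3 → ester.
pendant –CONH2: carbonyl C bonded to C and N → amide.
pendant –COOCH3: carbonyl C bonded to C and –OCH3 → ester.
C=C double bond → alkene.

alcohol, alkene, alkyl halide, alkyne, amide, ester, ketone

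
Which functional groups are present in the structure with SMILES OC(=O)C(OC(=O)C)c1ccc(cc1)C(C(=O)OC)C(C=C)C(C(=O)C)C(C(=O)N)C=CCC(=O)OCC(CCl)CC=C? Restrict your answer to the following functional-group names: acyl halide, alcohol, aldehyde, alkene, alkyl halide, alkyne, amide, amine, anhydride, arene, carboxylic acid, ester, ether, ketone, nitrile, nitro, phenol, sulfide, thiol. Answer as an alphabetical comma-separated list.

Taking each segment in turn:
  HOOC: –COOH: carbonyl C bonded to –OH and C → carboxylic acid (the –OH is not a separate alcohol).
  CH(OCOCH3): pendant –OC(=O)CH3: an acyloxy group → ester.
  C6H4: para-disubstituted benzene ring → arene.
  CH(COOCH3): pendant –COOCH3: carbonyl C bonded to C and –OCH3 → ester.
  CH(CH=CH2): pendant –CH=CH2: C=C double bond → alkene.
  CH(COCH3): pendant –COCH3: carbonyl C bonded to two carbons → ketone.
  CH(CONH2): pendant –CONH2: carbonyl C bonded to C and N → amide.
  CH=CH: C=C double bond → alkene.
  CH2COOCH2: –C(=O)–O–C with C on the carbonyl side → ester.
  CH(CH2Cl): pendant –CH2X: halogen on sp³ carbon → alkyl halide.
  CH=CH2: C=C double bond → alkene.

alkene, alkyl halide, amide, arene, carboxylic acid, ester, ketone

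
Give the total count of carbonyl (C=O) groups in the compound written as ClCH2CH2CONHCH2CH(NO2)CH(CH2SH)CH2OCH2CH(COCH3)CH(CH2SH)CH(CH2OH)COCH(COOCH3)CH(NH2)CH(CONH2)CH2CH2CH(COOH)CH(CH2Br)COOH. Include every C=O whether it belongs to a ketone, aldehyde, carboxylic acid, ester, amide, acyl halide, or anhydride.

CH2CONHCH2: amide, 1 C=O (running total 1).
CH(COCH3): ketone, 1 C=O (running total 2).
CO: ketone, 1 C=O (running total 3).
CH(COOCH3): ester, 1 C=O (running total 4).
CH(CONH2): amide, 1 C=O (running total 5).
CH(COOH): carboxylic acid, 1 C=O (running total 6).
COOH: carboxylic acid, 1 C=O (running total 7).

7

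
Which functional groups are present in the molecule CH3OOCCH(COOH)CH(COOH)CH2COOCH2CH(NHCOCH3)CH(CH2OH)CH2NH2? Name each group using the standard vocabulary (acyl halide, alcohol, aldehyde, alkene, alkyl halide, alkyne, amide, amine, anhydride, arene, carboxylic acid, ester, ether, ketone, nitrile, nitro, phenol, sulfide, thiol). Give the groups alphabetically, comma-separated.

alcohol, amide, amine, carboxylic acid, ester

Reading the structure from left to right:
  CH3OOC: CH3O–C(=O)–: carbonyl C bonded to C and to –OCH3 → ester (not ketone + ether).
  CH(COOH): pendant –COOH: carbonyl C bonded to C and –OH → carboxylic acid.
  CH(COOH): pendant –COOH: carbonyl C bonded to C and –OH → carboxylic acid.
  CH2COOCH2: –C(=O)–O–C with C on the carbonyl side → ester.
  CH(NHCOCH3): pendant –NHC(=O)CH3: N bonded to a carbonyl → amide (not amine).
  CH(CH2OH): pendant –CH2OH on an sp³ backbone C → alcohol.
  CH2NH2: –NH2 on an sp³ carbon with no adjacent C=O → amine.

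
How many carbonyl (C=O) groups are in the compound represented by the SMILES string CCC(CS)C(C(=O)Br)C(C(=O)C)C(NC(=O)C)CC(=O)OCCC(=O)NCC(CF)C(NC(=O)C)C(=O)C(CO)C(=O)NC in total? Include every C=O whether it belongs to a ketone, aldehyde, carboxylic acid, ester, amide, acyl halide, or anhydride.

CH(COBr): acyl halide, 1 C=O (running total 1).
CH(COCH3): ketone, 1 C=O (running total 2).
CH(NHCOCH3): amide, 1 C=O (running total 3).
CH2COOCH2: ester, 1 C=O (running total 4).
CH2CONHCH2: amide, 1 C=O (running total 5).
CH(NHCOCH3): amide, 1 C=O (running total 6).
CO: ketone, 1 C=O (running total 7).
CONHCH3: amide, 1 C=O (running total 8).

8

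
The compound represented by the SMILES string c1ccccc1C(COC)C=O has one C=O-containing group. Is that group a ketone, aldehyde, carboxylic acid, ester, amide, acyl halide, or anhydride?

aldehyde

The carbonyl is in the CHO segment: terminal –CHO: carbonyl C bonded to H and C → aldehyde.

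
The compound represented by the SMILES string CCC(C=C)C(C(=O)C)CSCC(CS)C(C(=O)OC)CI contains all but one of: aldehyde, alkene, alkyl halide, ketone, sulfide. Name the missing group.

alkyl halide: present (CH2I — halogen on an sp³ carbon → alkyl halide).
alkene: present (CH(CH=CH2) — pendant –CH=CH2: C=C double bond → alkene).
sulfide: present (CH2SCH2 — C–S–C linkage → sulfide (thioether)).
ketone: present (CH(COCH3) — pendant –COCH3: carbonyl C bonded to two carbons → ketone).
aldehyde: absent. In CH(COCH3), the carbonyl carbon is bonded to two carbons, so it is a ketone, not an aldehyde.

aldehyde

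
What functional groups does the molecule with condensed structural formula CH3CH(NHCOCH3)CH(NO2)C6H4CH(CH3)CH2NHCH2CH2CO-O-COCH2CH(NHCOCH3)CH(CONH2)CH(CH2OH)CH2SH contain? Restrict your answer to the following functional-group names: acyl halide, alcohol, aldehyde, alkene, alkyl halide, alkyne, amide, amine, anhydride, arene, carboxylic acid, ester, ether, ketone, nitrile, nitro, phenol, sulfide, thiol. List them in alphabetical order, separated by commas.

pendant –NHC(=O)CH3: N bonded to a carbonyl → amide (not amine).
–NO2 on an sp³ carbon → nitro (the N=O is not a carbonyl).
para-disubstituted benzene ring → arene.
C–N–C with sp³ carbons and no adjacent C=O → amine (secondary).
two acyl groups sharing one oxygen, –C(=O)–O–C(=O)– → anhydride.
pendant –NHC(=O)CH3: N bonded to a carbonyl → amide (not amine).
pendant –CONH2: carbonyl C bonded to C and N → amide.
pendant –CH2OH on an sp³ backbone C → alcohol.
–SH on an sp³ carbon → thiol.

alcohol, amide, amine, anhydride, arene, nitro, thiol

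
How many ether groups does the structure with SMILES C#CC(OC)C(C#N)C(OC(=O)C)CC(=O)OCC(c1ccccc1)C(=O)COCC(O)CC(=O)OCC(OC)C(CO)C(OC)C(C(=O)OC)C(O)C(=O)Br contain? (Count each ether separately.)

C≡C triple bond → alkyne.
pendant –OCH3: C–O–C with sp³ C, no adjacent C=O → ether.
pendant –C≡N: nitrile.
pendant –OC(=O)CH3: an acyloxy group → ester.
–C(=O)–O–C with C on the carbonyl side → ester.
pendant –C6H5: benzene ring → arene.
–C(=O)– with carbon on both sides → ketone.
C–O–C with sp³ carbons on both sides and no adjacent C=O → ether.
–OH on an sp³ carbon → alcohol (secondary).
–C(=O)–O–C with C on the carbonyl side → ester.
pendant –OCH3: C–O–C with sp³ C, no adjacent C=O → ether.
pendant –CH2OH on an sp³ backbone C → alcohol.
pendant –OCH3: C–O–C with sp³ C, no adjacent C=O → ether.
pendant –COOCH3: carbonyl C bonded to C and –OCH3 → ester.
–OH on an sp³ carbon → alcohol (secondary).
–C(=O)Br: carbonyl C bonded to C and to a halogen → acyl halide (not alkyl halide).
Ether appears at: CH(OCH3), CH2OCH2, CH(OCH3), CH(OCH3) → 4.

4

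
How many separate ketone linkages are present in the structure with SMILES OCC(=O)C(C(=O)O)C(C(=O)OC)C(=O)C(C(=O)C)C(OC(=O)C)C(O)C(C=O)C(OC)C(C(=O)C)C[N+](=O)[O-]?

Working along the chain:
  HOCH2: HO– on an sp³ carbon → alcohol.
  CO: –C(=O)– with carbon on both sides → ketone.
  CH(COOH): pendant –COOH: carbonyl C bonded to C and –OH → carboxylic acid.
  CH(COOCH3): pendant –COOCH3: carbonyl C bonded to C and –OCH3 → ester.
  CO: –C(=O)– with carbon on both sides → ketone.
  CH(COCH3): pendant –COCH3: carbonyl C bonded to two carbons → ketone.
  CH(OCOCH3): pendant –OC(=O)CH3: an acyloxy group → ester.
  CH(OH): –OH on an sp³ carbon → alcohol (secondary).
  CH(CHO): pendant –CHO: carbonyl C bonded to C and H → aldehyde.
  CH(OCH3): pendant –OCH3: C–O–C with sp³ C, no adjacent C=O → ether.
  CH(COCH3): pendant –COCH3: carbonyl C bonded to two carbons → ketone.
  CH2NO2: –NO2 on carbon → nitro group.
Ketone appears at: CO, CO, CH(COCH3), CH(COCH3) → 4.

4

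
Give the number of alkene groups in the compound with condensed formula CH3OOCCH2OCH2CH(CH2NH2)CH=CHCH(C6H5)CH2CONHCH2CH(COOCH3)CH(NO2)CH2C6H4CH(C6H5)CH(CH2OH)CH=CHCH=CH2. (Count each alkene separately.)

3

Taking each segment in turn:
  CH3OOC: CH3O–C(=O)–: carbonyl C bonded to C and to –OCH3 → ester (not ketone + ether).
  CH2OCH2: C–O–C with sp³ carbons on both sides and no adjacent C=O → ether.
  CH(CH2NH2): pendant –CH2NH2: N on sp³ C, no adjacent C=O → amine.
  CH=CH: C=C double bond → alkene.
  CH(C6H5): pendant –C6H5: benzene ring → arene.
  CH2CONHCH2: –C(=O)–N– linkage → amide (the N is not an amine).
  CH(COOCH3): pendant –COOCH3: carbonyl C bonded to C and –OCH3 → ester.
  CH(NO2): –NO2 on an sp³ carbon → nitro (the N=O is not a carbonyl).
  C6H4: para-disubstituted benzene ring → arene.
  CH(C6H5): pendant –C6H5: benzene ring → arene.
  CH(CH2OH): pendant –CH2OH on an sp³ backbone C → alcohol.
  CH=CH: C=C double bond → alkene.
  CH=CH2: C=C double bond → alkene.
Alkene appears at: CH=CH, CH=CH, CH=CH2 → 3.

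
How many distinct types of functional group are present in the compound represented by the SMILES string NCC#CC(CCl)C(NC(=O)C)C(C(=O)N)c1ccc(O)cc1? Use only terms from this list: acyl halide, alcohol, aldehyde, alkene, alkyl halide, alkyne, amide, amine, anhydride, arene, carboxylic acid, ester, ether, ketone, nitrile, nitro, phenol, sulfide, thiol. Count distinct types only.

–NH2 on an sp³ carbon with no adjacent C=O → amine.
C≡C triple bond → alkyne.
pendant –CH2X: halogen on sp³ carbon → alkyl halide.
pendant –NHC(=O)CH3: N bonded to a carbonyl → amide (not amine).
pendant –CONH2: carbonyl C bonded to C and N → amide.
–OH attached directly to an aromatic ring → phenol (not alcohol); the ring itself is an arene.
Distinct types present: alkyl halide, alkyne, amide, amine, arene, phenol.

6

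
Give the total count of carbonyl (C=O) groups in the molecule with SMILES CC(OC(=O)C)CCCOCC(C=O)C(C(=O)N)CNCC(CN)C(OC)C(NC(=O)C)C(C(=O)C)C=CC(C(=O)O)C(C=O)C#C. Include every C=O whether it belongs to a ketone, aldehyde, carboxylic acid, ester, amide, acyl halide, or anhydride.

CH(OCOCH3): ester, 1 C=O (running total 1).
CH(CHO): aldehyde, 1 C=O (running total 2).
CH(CONH2): amide, 1 C=O (running total 3).
CH(NHCOCH3): amide, 1 C=O (running total 4).
CH(COCH3): ketone, 1 C=O (running total 5).
CH(COOH): carboxylic acid, 1 C=O (running total 6).
CH(CHO): aldehyde, 1 C=O (running total 7).

7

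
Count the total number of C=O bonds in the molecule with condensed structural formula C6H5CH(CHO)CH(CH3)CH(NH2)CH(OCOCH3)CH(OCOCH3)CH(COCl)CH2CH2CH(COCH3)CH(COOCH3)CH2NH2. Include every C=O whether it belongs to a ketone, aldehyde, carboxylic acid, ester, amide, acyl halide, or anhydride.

6

CH(CHO): aldehyde, 1 C=O (running total 1).
CH(OCOCH3): ester, 1 C=O (running total 2).
CH(OCOCH3): ester, 1 C=O (running total 3).
CH(COCl): acyl halide, 1 C=O (running total 4).
CH(COCH3): ketone, 1 C=O (running total 5).
CH(COOCH3): ester, 1 C=O (running total 6).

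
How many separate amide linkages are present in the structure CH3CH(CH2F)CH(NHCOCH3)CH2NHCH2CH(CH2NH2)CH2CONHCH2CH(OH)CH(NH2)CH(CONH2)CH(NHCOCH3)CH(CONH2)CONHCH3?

Reading the structure from left to right:
  CH(CH2F): pendant –CH2X: halogen on sp³ carbon → alkyl halide.
  CH(NHCOCH3): pendant –NHC(=O)CH3: N bonded to a carbonyl → amide (not amine).
  CH2NHCH2: C–N–C with sp³ carbons and no adjacent C=O → amine (secondary).
  CH(CH2NH2): pendant –CH2NH2: N on sp³ C, no adjacent C=O → amine.
  CH2CONHCH2: –C(=O)–N– linkage → amide (the N is not an amine).
  CH(OH): –OH on an sp³ carbon → alcohol (secondary).
  CH(NH2): –NH2 on an sp³ carbon with no adjacent C=O → amine.
  CH(CONH2): pendant –CONH2: carbonyl C bonded to C and N → amide.
  CH(NHCOCH3): pendant –NHC(=O)CH3: N bonded to a carbonyl → amide (not amine).
  CH(CONH2): pendant –CONH2: carbonyl C bonded to C and N → amide.
  CONHCH3: –C(=O)NHCH3: carbonyl C bonded to C and to N → amide (the N is not an amine).
Amide appears at: CH(NHCOCH3), CH2CONHCH2, CH(CONH2), CH(NHCOCH3), CH(CONH2), CONHCH3 → 6.

6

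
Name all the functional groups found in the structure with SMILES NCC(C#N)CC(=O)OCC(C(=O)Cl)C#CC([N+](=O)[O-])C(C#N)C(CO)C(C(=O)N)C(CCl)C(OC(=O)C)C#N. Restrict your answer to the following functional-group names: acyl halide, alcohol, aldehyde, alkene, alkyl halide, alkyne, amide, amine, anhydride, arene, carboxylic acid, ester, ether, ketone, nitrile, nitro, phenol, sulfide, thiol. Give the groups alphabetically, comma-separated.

acyl halide, alcohol, alkyl halide, alkyne, amide, amine, ester, nitrile, nitro

Taking each segment in turn:
  H2NCH2: –NH2 on an sp³ carbon with no adjacent C=O → amine.
  CH(CN): pendant –C≡N: nitrile.
  CH2COOCH2: –C(=O)–O–C with C on the carbonyl side → ester.
  CH(COCl): pendant –C(=O)X: carbonyl C bonded to C and halogen → acyl halide.
  C≡C: C≡C triple bond → alkyne.
  CH(NO2): –NO2 on an sp³ carbon → nitro (the N=O is not a carbonyl).
  CH(CN): pendant –C≡N: nitrile.
  CH(CH2OH): pendant –CH2OH on an sp³ backbone C → alcohol.
  CH(CONH2): pendant –CONH2: carbonyl C bonded to C and N → amide.
  CH(CH2Cl): pendant –CH2X: halogen on sp³ carbon → alkyl halide.
  CH(OCOCH3): pendant –OC(=O)CH3: an acyloxy group → ester.
  CN: –C≡N: carbon triple-bonded to nitrogen → nitrile.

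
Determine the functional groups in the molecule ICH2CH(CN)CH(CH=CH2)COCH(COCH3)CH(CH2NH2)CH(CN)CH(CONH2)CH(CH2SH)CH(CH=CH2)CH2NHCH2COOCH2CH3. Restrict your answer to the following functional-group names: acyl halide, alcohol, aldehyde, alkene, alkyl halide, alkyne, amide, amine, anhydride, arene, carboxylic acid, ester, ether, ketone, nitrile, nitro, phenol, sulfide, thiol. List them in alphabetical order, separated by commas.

Working along the chain:
  ICH2: halogen on an sp³ carbon → alkyl halide.
  CH(CN): pendant –C≡N: nitrile.
  CH(CH=CH2): pendant –CH=CH2: C=C double bond → alkene.
  CO: –C(=O)– with carbon on both sides → ketone.
  CH(COCH3): pendant –COCH3: carbonyl C bonded to two carbons → ketone.
  CH(CH2NH2): pendant –CH2NH2: N on sp³ C, no adjacent C=O → amine.
  CH(CN): pendant –C≡N: nitrile.
  CH(CONH2): pendant –CONH2: carbonyl C bonded to C and N → amide.
  CH(CH2SH): pendant –CH2SH → thiol.
  CH(CH=CH2): pendant –CH=CH2: C=C double bond → alkene.
  CH2NHCH2: C–N–C with sp³ carbons and no adjacent C=O → amine (secondary).
  COOCH2CH3: –C(=O)OCH2CH3: carbonyl C bonded to C and to –OEt → ester.

alkene, alkyl halide, amide, amine, ester, ketone, nitrile, thiol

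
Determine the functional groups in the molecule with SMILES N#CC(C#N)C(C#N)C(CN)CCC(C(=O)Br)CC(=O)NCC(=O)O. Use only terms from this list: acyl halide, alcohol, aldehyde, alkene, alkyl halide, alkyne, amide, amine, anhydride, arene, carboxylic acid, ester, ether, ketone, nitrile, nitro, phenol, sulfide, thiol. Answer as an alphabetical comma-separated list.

acyl halide, amide, amine, carboxylic acid, nitrile

N≡C–: carbon triple-bonded to nitrogen → nitrile.
pendant –C≡N: nitrile.
pendant –C≡N: nitrile.
pendant –CH2NH2: N on sp³ C, no adjacent C=O → amine.
pendant –C(=O)X: carbonyl C bonded to C and halogen → acyl halide.
–C(=O)–N– linkage → amide (the N is not an amine).
–COOH: carbonyl C bonded to –OH and C → carboxylic acid (the –OH is not a separate alcohol).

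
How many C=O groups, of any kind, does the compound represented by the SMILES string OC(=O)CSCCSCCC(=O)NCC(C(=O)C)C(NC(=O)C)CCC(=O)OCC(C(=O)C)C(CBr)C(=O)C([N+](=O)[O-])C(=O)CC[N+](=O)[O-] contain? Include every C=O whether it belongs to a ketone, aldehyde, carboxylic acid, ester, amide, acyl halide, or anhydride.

8

HOOC: carboxylic acid, 1 C=O (running total 1).
CH2CONHCH2: amide, 1 C=O (running total 2).
CH(COCH3): ketone, 1 C=O (running total 3).
CH(NHCOCH3): amide, 1 C=O (running total 4).
CH2COOCH2: ester, 1 C=O (running total 5).
CH(COCH3): ketone, 1 C=O (running total 6).
CO: ketone, 1 C=O (running total 7).
CO: ketone, 1 C=O (running total 8).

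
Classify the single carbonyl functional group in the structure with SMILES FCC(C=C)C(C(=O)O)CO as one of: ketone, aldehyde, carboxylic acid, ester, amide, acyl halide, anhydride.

The carbonyl is in the CH(COOH) segment: pendant –COOH: carbonyl C bonded to C and –OH → carboxylic acid.

carboxylic acid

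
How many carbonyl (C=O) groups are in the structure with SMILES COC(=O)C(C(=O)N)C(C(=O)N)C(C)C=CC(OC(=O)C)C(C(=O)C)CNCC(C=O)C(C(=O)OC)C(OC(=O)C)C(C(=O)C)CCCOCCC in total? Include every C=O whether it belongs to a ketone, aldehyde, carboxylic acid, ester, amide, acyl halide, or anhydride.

CH3OOC: ester, 1 C=O (running total 1).
CH(CONH2): amide, 1 C=O (running total 2).
CH(CONH2): amide, 1 C=O (running total 3).
CH(OCOCH3): ester, 1 C=O (running total 4).
CH(COCH3): ketone, 1 C=O (running total 5).
CH(CHO): aldehyde, 1 C=O (running total 6).
CH(COOCH3): ester, 1 C=O (running total 7).
CH(OCOCH3): ester, 1 C=O (running total 8).
CH(COCH3): ketone, 1 C=O (running total 9).

9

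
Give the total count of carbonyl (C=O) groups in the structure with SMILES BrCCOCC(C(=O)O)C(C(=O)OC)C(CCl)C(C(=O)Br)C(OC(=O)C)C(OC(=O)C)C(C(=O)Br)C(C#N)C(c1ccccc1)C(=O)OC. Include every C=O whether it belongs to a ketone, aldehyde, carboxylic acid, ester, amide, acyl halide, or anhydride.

7

CH(COOH): carboxylic acid, 1 C=O (running total 1).
CH(COOCH3): ester, 1 C=O (running total 2).
CH(COBr): acyl halide, 1 C=O (running total 3).
CH(OCOCH3): ester, 1 C=O (running total 4).
CH(OCOCH3): ester, 1 C=O (running total 5).
CH(COBr): acyl halide, 1 C=O (running total 6).
COOCH3: ester, 1 C=O (running total 7).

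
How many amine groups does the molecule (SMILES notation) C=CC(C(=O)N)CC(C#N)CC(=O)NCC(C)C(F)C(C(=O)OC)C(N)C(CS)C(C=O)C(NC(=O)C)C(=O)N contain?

1

Reading the structure from left to right:
  CH2=CH: C=C double bond → alkene.
  CH(CONH2): pendant –CONH2: carbonyl C bonded to C and N → amide.
  CH(CN): pendant –C≡N: nitrile.
  CH2CONHCH2: –C(=O)–N– linkage → amide (the N is not an amine).
  CH(F): halogen on an sp³ carbon → alkyl halide.
  CH(COOCH3): pendant –COOCH3: carbonyl C bonded to C and –OCH3 → ester.
  CH(NH2): –NH2 on an sp³ carbon with no adjacent C=O → amine.
  CH(CH2SH): pendant –CH2SH → thiol.
  CH(CHO): pendant –CHO: carbonyl C bonded to C and H → aldehyde.
  CH(NHCOCH3): pendant –NHC(=O)CH3: N bonded to a carbonyl → amide (not amine).
  CONH2: –C(=O)NH2: carbonyl C bonded to C and to N → amide (the N is not a separate amine).
Amine appears at: CH(NH2) → 1.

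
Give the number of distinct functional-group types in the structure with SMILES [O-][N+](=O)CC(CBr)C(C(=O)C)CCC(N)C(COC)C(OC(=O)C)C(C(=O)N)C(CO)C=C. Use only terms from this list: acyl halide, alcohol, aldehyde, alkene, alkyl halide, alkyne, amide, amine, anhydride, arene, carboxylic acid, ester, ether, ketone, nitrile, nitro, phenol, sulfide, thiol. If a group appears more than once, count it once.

–NO2 on carbon → nitro group.
pendant –CH2X: halogen on sp³ carbon → alkyl halide.
pendant –COCH3: carbonyl C bonded to two carbons → ketone.
–NH2 on an sp³ carbon with no adjacent C=O → amine.
pendant –CH2OCH3: C–O–C linkage → ether.
pendant –OC(=O)CH3: an acyloxy group → ester.
pendant –CONH2: carbonyl C bonded to C and N → amide.
pendant –CH2OH on an sp³ backbone C → alcohol.
C=C double bond → alkene.
Distinct types present: alcohol, alkene, alkyl halide, amide, amine, ester, ether, ketone, nitro.

9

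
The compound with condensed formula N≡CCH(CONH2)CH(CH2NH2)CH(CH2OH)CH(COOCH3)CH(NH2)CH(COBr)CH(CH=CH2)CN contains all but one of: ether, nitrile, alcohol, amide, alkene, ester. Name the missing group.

ether

ester: present (CH(COOCH3) — pendant –COOCH3: carbonyl C bonded to C and –OCH3 → ester).
nitrile: present (N≡C — N≡C–: carbon triple-bonded to nitrogen → nitrile).
amide: present (CH(CONH2) — pendant –CONH2: carbonyl C bonded to C and N → amide).
alkene: present (CH(CH=CH2) — pendant –CH=CH2: C=C double bond → alkene).
alcohol: present (CH(CH2OH) — pendant –CH2OH on an sp³ backbone C → alcohol).
ether: absent. In CH(COOCH3), the C–O–C oxygen is adjacent to a C=O, so it belongs to an ester, not an ether.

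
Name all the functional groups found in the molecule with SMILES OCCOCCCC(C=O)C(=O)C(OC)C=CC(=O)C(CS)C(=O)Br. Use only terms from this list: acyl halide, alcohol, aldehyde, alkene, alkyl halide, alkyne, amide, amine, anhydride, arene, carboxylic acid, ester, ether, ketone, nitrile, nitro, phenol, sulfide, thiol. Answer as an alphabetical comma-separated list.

acyl halide, alcohol, aldehyde, alkene, ether, ketone, thiol

Working along the chain:
  HOCH2: HO– on an sp³ carbon → alcohol.
  CH2OCH2: C–O–C with sp³ carbons on both sides and no adjacent C=O → ether.
  CH(CHO): pendant –CHO: carbonyl C bonded to C and H → aldehyde.
  CO: –C(=O)– with carbon on both sides → ketone.
  CH(OCH3): pendant –OCH3: C–O–C with sp³ C, no adjacent C=O → ether.
  CH=CH: C=C double bond → alkene.
  CO: –C(=O)– with carbon on both sides → ketone.
  CH(CH2SH): pendant –CH2SH → thiol.
  COBr: –C(=O)Br: carbonyl C bonded to C and to a halogen → acyl halide (not alkyl halide).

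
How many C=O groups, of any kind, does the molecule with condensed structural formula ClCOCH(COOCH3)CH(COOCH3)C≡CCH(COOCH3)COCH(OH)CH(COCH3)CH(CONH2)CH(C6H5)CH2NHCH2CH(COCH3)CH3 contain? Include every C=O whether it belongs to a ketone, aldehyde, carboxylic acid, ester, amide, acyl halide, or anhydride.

ClCO: acyl halide, 1 C=O (running total 1).
CH(COOCH3): ester, 1 C=O (running total 2).
CH(COOCH3): ester, 1 C=O (running total 3).
CH(COOCH3): ester, 1 C=O (running total 4).
CO: ketone, 1 C=O (running total 5).
CH(COCH3): ketone, 1 C=O (running total 6).
CH(CONH2): amide, 1 C=O (running total 7).
CH(COCH3): ketone, 1 C=O (running total 8).

8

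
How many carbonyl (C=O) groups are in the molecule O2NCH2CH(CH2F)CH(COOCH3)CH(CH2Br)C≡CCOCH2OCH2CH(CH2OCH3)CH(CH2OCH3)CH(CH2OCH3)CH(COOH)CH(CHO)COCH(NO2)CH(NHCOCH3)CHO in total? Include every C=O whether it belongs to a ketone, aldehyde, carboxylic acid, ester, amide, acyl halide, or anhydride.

7

CH(COOCH3): ester, 1 C=O (running total 1).
CO: ketone, 1 C=O (running total 2).
CH(COOH): carboxylic acid, 1 C=O (running total 3).
CH(CHO): aldehyde, 1 C=O (running total 4).
CO: ketone, 1 C=O (running total 5).
CH(NHCOCH3): amide, 1 C=O (running total 6).
CHO: aldehyde, 1 C=O (running total 7).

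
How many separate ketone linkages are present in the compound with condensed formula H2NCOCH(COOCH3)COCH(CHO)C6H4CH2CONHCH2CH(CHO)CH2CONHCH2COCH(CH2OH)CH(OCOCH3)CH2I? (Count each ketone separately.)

–C(=O)NH2: carbonyl C bonded to C and to N → amide (the N is not a separate amine).
pendant –COOCH3: carbonyl C bonded to C and –OCH3 → ester.
–C(=O)– with carbon on both sides → ketone.
pendant –CHO: carbonyl C bonded to C and H → aldehyde.
para-disubstituted benzene ring → arene.
–C(=O)–N– linkage → amide (the N is not an amine).
pendant –CHO: carbonyl C bonded to C and H → aldehyde.
–C(=O)–N– linkage → amide (the N is not an amine).
–C(=O)– with carbon on both sides → ketone.
pendant –CH2OH on an sp³ backbone C → alcohol.
pendant –OC(=O)CH3: an acyloxy group → ester.
halogen on an sp³ carbon → alkyl halide.
Ketone appears at: CO, CO → 2.

2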